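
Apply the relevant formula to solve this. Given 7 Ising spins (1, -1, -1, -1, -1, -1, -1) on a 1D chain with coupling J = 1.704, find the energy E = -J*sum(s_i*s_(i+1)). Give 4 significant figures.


Step 1: Nearest-neighbor products: -1, 1, 1, 1, 1, 1
Step 2: Sum of products = 4
Step 3: E = -1.704 * 4 = -6.816

-6.816


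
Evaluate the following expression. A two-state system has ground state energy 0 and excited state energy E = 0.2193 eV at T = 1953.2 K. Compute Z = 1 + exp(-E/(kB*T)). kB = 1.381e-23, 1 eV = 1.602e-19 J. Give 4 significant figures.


Step 1: Compute beta*E = E*eV/(kB*T) = 0.2193*1.602e-19/(1.381e-23*1953.2) = 1.302
Step 2: exp(-beta*E) = exp(-1.302) = 0.2719
Step 3: Z = 1 + 0.2719 = 1.272

1.272


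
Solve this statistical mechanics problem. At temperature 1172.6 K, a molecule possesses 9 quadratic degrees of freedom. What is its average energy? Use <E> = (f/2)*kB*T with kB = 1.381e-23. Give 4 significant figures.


Step 1: f/2 = 9/2 = 4.5
Step 2: kB*T = 1.381e-23 * 1172.6 = 1.619e-20
Step 3: <E> = 4.5 * 1.619e-20 = 7.287e-20 J

7.287e-20


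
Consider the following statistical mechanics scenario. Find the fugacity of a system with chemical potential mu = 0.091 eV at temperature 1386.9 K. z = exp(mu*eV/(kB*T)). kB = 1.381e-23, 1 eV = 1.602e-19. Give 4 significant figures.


Step 1: Convert mu to Joules: 0.091*1.602e-19 = 1.458e-20 J
Step 2: kB*T = 1.381e-23*1386.9 = 1.915e-20 J
Step 3: mu/(kB*T) = 0.7611
Step 4: z = exp(0.7611) = 2.141

2.141


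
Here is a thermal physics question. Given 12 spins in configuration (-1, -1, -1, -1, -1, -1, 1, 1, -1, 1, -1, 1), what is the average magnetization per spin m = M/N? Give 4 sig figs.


Step 1: Count up spins (+1): 4, down spins (-1): 8
Step 2: Total magnetization M = 4 - 8 = -4
Step 3: m = M/N = -4/12 = -0.3333

-0.3333


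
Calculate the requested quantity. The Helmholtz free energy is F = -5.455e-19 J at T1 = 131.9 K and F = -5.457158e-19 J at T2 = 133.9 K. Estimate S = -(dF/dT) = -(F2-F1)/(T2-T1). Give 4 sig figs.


Step 1: dF = F2 - F1 = -5.457158e-19 - (-5.455e-19) = -2.158e-22 J
Step 2: dT = T2 - T1 = 133.9 - 131.9 = 2 K
Step 3: S = -dF/dT = -(-2.158e-22)/2 = 1.079e-22 J/K

1.079e-22


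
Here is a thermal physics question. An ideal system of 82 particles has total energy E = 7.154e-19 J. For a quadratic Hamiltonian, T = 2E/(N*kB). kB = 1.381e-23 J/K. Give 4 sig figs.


Step 1: Numerator = 2*E = 2*7.154e-19 = 1.431e-18 J
Step 2: Denominator = N*kB = 82*1.381e-23 = 1.132e-21
Step 3: T = 1.431e-18 / 1.132e-21 = 1263 K

1263


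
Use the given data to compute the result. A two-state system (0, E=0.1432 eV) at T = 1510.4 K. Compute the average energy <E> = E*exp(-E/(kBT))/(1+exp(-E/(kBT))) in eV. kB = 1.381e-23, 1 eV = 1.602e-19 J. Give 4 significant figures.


Step 1: beta*E = 0.1432*1.602e-19/(1.381e-23*1510.4) = 1.1
Step 2: exp(-beta*E) = 0.3329
Step 3: <E> = 0.1432*0.3329/(1+0.3329) = 0.03577 eV

0.03577


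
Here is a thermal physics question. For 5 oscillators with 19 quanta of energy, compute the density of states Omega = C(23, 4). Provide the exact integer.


Step 1: Use binomial coefficient C(23, 4)
Step 2: Numerator = 23! / 19!
Step 3: Denominator = 4!
Step 4: Omega = 8855

8855


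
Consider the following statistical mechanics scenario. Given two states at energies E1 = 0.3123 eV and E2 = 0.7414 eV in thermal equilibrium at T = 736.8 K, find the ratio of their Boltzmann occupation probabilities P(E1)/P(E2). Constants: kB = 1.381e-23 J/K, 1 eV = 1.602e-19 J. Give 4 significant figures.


Step 1: Compute energy difference dE = E1 - E2 = 0.3123 - 0.7414 = -0.4291 eV
Step 2: Convert to Joules: dE_J = -0.4291 * 1.602e-19 = -6.874e-20 J
Step 3: Compute exponent = -dE_J / (kB * T) = -(-6.874e-20) / (1.381e-23 * 736.8) = 6.756
Step 4: P(E1)/P(E2) = exp(6.756) = 859

859


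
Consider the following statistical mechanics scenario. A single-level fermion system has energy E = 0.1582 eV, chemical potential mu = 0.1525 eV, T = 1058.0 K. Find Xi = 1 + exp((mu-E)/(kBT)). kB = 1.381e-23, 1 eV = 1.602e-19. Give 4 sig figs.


Step 1: (mu - E) = 0.1525 - 0.1582 = -0.0057 eV
Step 2: x = (mu-E)*eV/(kB*T) = -0.0057*1.602e-19/(1.381e-23*1058.0) = -0.0625
Step 3: exp(x) = 0.9394
Step 4: Xi = 1 + 0.9394 = 1.939

1.939


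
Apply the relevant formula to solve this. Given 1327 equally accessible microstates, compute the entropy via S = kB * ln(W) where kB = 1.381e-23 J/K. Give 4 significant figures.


Step 1: ln(W) = ln(1327) = 7.191
Step 2: S = kB * ln(W) = 1.381e-23 * 7.191
Step 3: S = 9.93e-23 J/K

9.93e-23


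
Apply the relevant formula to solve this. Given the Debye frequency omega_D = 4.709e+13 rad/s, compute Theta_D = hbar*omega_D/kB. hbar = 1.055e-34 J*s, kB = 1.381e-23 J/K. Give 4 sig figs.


Step 1: hbar*omega_D = 1.055e-34 * 4.709e+13 = 4.968e-21 J
Step 2: Theta_D = 4.968e-21 / 1.381e-23
Step 3: Theta_D = 359.7 K

359.7


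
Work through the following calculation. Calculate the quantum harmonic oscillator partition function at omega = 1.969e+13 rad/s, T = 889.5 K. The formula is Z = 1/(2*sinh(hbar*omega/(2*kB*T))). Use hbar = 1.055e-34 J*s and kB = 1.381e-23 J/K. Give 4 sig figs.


Step 1: Compute x = hbar*omega/(kB*T) = 1.055e-34*1.969e+13/(1.381e-23*889.5) = 0.1691
Step 2: x/2 = 0.08455
Step 3: sinh(x/2) = 0.08465
Step 4: Z = 1/(2*0.08465) = 5.906

5.906


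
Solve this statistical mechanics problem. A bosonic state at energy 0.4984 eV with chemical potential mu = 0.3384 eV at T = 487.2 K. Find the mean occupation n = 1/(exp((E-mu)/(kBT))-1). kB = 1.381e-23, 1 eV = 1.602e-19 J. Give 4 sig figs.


Step 1: (E - mu) = 0.16 eV
Step 2: x = (E-mu)*eV/(kB*T) = 0.16*1.602e-19/(1.381e-23*487.2) = 3.81
Step 3: exp(x) = 45.13
Step 4: n = 1/(exp(x)-1) = 0.02266

0.02266


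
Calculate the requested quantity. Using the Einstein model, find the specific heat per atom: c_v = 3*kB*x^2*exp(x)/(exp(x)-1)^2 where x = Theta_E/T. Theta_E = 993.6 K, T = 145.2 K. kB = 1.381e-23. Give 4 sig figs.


Step 1: x = Theta_E/T = 993.6/145.2 = 6.843
Step 2: x^2 = 46.83
Step 3: exp(x) = 937.3
Step 4: c_v = 3*1.381e-23*46.83*937.3/(937.3-1)^2 = 2.074e-24

2.074e-24


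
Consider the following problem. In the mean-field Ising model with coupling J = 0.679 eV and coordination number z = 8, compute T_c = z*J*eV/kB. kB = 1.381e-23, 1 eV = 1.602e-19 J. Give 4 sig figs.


Step 1: z*J = 8*0.679 = 5.432 eV
Step 2: Convert to Joules: 5.432*1.602e-19 = 8.702e-19 J
Step 3: T_c = 8.702e-19 / 1.381e-23 = 6.301e+04 K

6.301e+04


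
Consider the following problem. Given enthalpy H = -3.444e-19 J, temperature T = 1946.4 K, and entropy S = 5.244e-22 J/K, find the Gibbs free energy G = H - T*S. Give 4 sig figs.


Step 1: T*S = 1946.4 * 5.244e-22 = 1.021e-18 J
Step 2: G = H - T*S = -3.444e-19 - 1.021e-18
Step 3: G = -1.365e-18 J

-1.365e-18


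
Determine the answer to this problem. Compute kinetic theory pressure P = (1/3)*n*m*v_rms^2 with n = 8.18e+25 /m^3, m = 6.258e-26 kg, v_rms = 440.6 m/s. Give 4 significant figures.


Step 1: v_rms^2 = 440.6^2 = 1.941e+05
Step 2: n*m = 8.18e+25*6.258e-26 = 5.119
Step 3: P = (1/3)*5.119*1.941e+05 = 3.313e+05 Pa

3.313e+05


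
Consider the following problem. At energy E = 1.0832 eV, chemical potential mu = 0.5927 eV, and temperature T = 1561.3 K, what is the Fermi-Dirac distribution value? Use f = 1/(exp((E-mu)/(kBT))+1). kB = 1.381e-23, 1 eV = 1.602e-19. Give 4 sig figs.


Step 1: (E - mu) = 1.0832 - 0.5927 = 0.4905 eV
Step 2: Convert: (E-mu)*eV = 7.858e-20 J
Step 3: x = (E-mu)*eV/(kB*T) = 3.644
Step 4: f = 1/(exp(3.644)+1) = 0.02547

0.02547


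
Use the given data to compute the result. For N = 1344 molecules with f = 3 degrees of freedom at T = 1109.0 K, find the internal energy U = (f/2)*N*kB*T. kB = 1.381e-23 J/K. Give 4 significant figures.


Step 1: f/2 = 3/2 = 1.5
Step 2: N*kB*T = 1344*1.381e-23*1109.0 = 2.058e-17
Step 3: U = 1.5 * 2.058e-17 = 3.088e-17 J

3.088e-17


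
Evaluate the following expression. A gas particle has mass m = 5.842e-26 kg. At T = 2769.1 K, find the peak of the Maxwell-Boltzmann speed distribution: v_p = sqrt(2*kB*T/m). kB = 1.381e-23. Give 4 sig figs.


Step 1: Numerator = 2*kB*T = 2*1.381e-23*2769.1 = 7.648e-20
Step 2: Ratio = 7.648e-20 / 5.842e-26 = 1.309e+06
Step 3: v_p = sqrt(1.309e+06) = 1144 m/s

1144


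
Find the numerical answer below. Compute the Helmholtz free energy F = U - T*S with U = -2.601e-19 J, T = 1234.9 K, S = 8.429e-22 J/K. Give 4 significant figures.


Step 1: T*S = 1234.9 * 8.429e-22 = 1.041e-18 J
Step 2: F = U - T*S = -2.601e-19 - 1.041e-18
Step 3: F = -1.301e-18 J

-1.301e-18


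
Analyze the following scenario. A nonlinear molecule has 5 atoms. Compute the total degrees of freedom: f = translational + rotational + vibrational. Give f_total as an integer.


Step 1: Translational DOF = 3
Step 2: Rotational DOF (nonlinear) = 3
Step 3: Vibrational DOF = 3*5 - 6 = 9
Step 4: Total = 3 + 3 + 9 = 15

15


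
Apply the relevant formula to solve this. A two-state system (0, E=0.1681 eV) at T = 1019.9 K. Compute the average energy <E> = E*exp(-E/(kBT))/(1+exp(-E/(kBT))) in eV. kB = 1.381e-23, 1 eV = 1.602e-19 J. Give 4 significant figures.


Step 1: beta*E = 0.1681*1.602e-19/(1.381e-23*1019.9) = 1.912
Step 2: exp(-beta*E) = 0.1478
Step 3: <E> = 0.1681*0.1478/(1+0.1478) = 0.02164 eV

0.02164


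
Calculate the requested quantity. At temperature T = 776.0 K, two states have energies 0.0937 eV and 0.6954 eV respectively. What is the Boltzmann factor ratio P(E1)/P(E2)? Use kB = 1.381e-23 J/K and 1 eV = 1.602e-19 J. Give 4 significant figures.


Step 1: Compute energy difference dE = E1 - E2 = 0.0937 - 0.6954 = -0.6017 eV
Step 2: Convert to Joules: dE_J = -0.6017 * 1.602e-19 = -9.639e-20 J
Step 3: Compute exponent = -dE_J / (kB * T) = -(-9.639e-20) / (1.381e-23 * 776.0) = 8.995
Step 4: P(E1)/P(E2) = exp(8.995) = 8060

8060


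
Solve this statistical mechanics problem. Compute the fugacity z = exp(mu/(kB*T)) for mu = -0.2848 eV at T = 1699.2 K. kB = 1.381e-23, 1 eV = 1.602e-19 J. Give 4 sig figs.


Step 1: Convert mu to Joules: -0.2848*1.602e-19 = -4.562e-20 J
Step 2: kB*T = 1.381e-23*1699.2 = 2.347e-20 J
Step 3: mu/(kB*T) = -1.944
Step 4: z = exp(-1.944) = 0.1431

0.1431


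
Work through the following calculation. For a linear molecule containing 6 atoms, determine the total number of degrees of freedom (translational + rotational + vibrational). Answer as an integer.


Step 1: Translational DOF = 3
Step 2: Rotational DOF (linear) = 2
Step 3: Vibrational DOF = 3*6 - 5 = 13
Step 4: Total = 3 + 2 + 13 = 18

18


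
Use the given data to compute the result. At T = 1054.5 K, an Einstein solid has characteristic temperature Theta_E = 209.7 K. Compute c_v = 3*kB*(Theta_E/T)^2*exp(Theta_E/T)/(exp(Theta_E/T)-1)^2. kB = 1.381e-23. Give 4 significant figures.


Step 1: x = Theta_E/T = 209.7/1054.5 = 0.1989
Step 2: x^2 = 0.03955
Step 3: exp(x) = 1.22
Step 4: c_v = 3*1.381e-23*0.03955*1.22/(1.22-1)^2 = 4.129e-23

4.129e-23


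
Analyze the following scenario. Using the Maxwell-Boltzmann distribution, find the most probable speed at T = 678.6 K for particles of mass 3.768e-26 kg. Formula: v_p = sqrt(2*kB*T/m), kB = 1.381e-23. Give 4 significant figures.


Step 1: Numerator = 2*kB*T = 2*1.381e-23*678.6 = 1.874e-20
Step 2: Ratio = 1.874e-20 / 3.768e-26 = 4.974e+05
Step 3: v_p = sqrt(4.974e+05) = 705.3 m/s

705.3


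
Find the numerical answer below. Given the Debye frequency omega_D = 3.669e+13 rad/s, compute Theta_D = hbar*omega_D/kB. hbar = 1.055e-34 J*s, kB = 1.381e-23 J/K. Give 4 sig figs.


Step 1: hbar*omega_D = 1.055e-34 * 3.669e+13 = 3.871e-21 J
Step 2: Theta_D = 3.871e-21 / 1.381e-23
Step 3: Theta_D = 280.3 K

280.3


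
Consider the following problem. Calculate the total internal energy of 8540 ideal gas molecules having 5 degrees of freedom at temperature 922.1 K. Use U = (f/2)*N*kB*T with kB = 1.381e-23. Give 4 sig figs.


Step 1: f/2 = 5/2 = 2.5
Step 2: N*kB*T = 8540*1.381e-23*922.1 = 1.088e-16
Step 3: U = 2.5 * 1.088e-16 = 2.719e-16 J

2.719e-16


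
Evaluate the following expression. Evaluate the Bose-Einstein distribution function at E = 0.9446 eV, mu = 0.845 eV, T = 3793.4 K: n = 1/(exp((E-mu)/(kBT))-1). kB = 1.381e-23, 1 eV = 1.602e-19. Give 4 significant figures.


Step 1: (E - mu) = 0.0996 eV
Step 2: x = (E-mu)*eV/(kB*T) = 0.0996*1.602e-19/(1.381e-23*3793.4) = 0.3046
Step 3: exp(x) = 1.356
Step 4: n = 1/(exp(x)-1) = 2.809

2.809


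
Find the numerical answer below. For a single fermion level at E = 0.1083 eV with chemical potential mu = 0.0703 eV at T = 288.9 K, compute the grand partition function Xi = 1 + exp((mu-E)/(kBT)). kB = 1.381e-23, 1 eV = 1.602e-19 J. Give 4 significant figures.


Step 1: (mu - E) = 0.0703 - 0.1083 = -0.038 eV
Step 2: x = (mu-E)*eV/(kB*T) = -0.038*1.602e-19/(1.381e-23*288.9) = -1.526
Step 3: exp(x) = 0.2174
Step 4: Xi = 1 + 0.2174 = 1.217

1.217


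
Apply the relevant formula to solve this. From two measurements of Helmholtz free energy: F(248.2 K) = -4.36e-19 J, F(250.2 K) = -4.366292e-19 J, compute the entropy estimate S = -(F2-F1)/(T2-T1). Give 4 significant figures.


Step 1: dF = F2 - F1 = -4.366292e-19 - (-4.36e-19) = -6.292e-22 J
Step 2: dT = T2 - T1 = 250.2 - 248.2 = 2 K
Step 3: S = -dF/dT = -(-6.292e-22)/2 = 3.146e-22 J/K

3.146e-22


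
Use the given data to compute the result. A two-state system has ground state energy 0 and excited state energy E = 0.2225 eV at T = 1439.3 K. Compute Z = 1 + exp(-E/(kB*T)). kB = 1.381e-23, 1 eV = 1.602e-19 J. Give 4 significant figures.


Step 1: Compute beta*E = E*eV/(kB*T) = 0.2225*1.602e-19/(1.381e-23*1439.3) = 1.793
Step 2: exp(-beta*E) = exp(-1.793) = 0.1664
Step 3: Z = 1 + 0.1664 = 1.166

1.166


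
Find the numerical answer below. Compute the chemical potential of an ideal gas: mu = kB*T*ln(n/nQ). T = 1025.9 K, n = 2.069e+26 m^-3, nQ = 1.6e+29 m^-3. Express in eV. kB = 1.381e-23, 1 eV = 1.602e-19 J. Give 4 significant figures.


Step 1: n/nQ = 2.069e+26/1.6e+29 = 0.001293
Step 2: ln(n/nQ) = -6.651
Step 3: mu = kB*T*ln(n/nQ) = 1.417e-20*-6.651 = -9.422e-20 J
Step 4: Convert to eV: -9.422e-20/1.602e-19 = -0.5882 eV

-0.5882


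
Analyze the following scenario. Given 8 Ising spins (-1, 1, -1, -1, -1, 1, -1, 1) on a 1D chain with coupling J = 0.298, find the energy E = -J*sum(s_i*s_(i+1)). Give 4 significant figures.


Step 1: Nearest-neighbor products: -1, -1, 1, 1, -1, -1, -1
Step 2: Sum of products = -3
Step 3: E = -0.298 * -3 = 0.894

0.894


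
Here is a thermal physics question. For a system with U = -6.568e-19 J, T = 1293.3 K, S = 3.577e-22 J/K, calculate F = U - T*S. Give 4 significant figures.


Step 1: T*S = 1293.3 * 3.577e-22 = 4.626e-19 J
Step 2: F = U - T*S = -6.568e-19 - 4.626e-19
Step 3: F = -1.119e-18 J

-1.119e-18


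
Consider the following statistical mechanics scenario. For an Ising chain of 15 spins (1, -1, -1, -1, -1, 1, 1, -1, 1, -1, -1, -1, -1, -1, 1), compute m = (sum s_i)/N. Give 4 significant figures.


Step 1: Count up spins (+1): 5, down spins (-1): 10
Step 2: Total magnetization M = 5 - 10 = -5
Step 3: m = M/N = -5/15 = -0.3333

-0.3333


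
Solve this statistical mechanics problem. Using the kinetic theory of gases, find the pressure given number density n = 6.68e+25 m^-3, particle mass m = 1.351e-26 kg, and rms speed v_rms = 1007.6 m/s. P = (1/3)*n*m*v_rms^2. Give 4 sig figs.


Step 1: v_rms^2 = 1007.6^2 = 1.015e+06
Step 2: n*m = 6.68e+25*1.351e-26 = 0.9025
Step 3: P = (1/3)*0.9025*1.015e+06 = 3.054e+05 Pa

3.054e+05


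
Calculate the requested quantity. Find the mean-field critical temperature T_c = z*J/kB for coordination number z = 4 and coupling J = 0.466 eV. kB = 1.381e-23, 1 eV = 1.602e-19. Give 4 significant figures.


Step 1: z*J = 4*0.466 = 1.864 eV
Step 2: Convert to Joules: 1.864*1.602e-19 = 2.986e-19 J
Step 3: T_c = 2.986e-19 / 1.381e-23 = 2.162e+04 K

2.162e+04


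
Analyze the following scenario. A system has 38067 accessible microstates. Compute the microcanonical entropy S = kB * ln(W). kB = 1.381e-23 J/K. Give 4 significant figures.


Step 1: ln(W) = ln(38067) = 10.55
Step 2: S = kB * ln(W) = 1.381e-23 * 10.55
Step 3: S = 1.457e-22 J/K

1.457e-22


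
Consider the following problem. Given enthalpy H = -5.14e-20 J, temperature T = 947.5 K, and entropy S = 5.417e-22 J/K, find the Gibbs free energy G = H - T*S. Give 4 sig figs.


Step 1: T*S = 947.5 * 5.417e-22 = 5.133e-19 J
Step 2: G = H - T*S = -5.14e-20 - 5.133e-19
Step 3: G = -5.647e-19 J

-5.647e-19


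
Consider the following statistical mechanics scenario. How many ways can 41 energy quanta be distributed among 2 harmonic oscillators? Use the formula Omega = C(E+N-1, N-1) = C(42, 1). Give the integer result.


Step 1: Use binomial coefficient C(42, 1)
Step 2: Numerator = 42! / 41!
Step 3: Denominator = 1!
Step 4: Omega = 42

42


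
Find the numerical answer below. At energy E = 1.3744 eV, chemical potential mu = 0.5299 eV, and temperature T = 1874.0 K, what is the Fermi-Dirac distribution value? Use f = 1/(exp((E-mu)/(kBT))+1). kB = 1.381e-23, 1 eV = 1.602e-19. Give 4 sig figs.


Step 1: (E - mu) = 1.3744 - 0.5299 = 0.8445 eV
Step 2: Convert: (E-mu)*eV = 1.353e-19 J
Step 3: x = (E-mu)*eV/(kB*T) = 5.228
Step 4: f = 1/(exp(5.228)+1) = 0.005338

0.005338


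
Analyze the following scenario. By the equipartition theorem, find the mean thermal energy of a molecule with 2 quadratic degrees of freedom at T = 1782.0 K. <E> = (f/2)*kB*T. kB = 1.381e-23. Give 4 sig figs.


Step 1: f/2 = 2/2 = 1
Step 2: kB*T = 1.381e-23 * 1782.0 = 2.461e-20
Step 3: <E> = 1 * 2.461e-20 = 2.461e-20 J

2.461e-20


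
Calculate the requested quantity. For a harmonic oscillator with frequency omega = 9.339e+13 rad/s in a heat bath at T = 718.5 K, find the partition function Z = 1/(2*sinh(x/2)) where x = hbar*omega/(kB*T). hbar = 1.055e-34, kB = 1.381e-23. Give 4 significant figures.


Step 1: Compute x = hbar*omega/(kB*T) = 1.055e-34*9.339e+13/(1.381e-23*718.5) = 0.993
Step 2: x/2 = 0.4965
Step 3: sinh(x/2) = 0.5171
Step 4: Z = 1/(2*0.5171) = 0.9669

0.9669


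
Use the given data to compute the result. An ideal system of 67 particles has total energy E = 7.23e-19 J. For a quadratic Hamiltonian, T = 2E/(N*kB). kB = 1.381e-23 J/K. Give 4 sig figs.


Step 1: Numerator = 2*E = 2*7.23e-19 = 1.446e-18 J
Step 2: Denominator = N*kB = 67*1.381e-23 = 9.253e-22
Step 3: T = 1.446e-18 / 9.253e-22 = 1563 K

1563


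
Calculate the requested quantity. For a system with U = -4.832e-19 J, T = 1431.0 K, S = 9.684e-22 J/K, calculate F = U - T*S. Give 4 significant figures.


Step 1: T*S = 1431.0 * 9.684e-22 = 1.386e-18 J
Step 2: F = U - T*S = -4.832e-19 - 1.386e-18
Step 3: F = -1.869e-18 J

-1.869e-18


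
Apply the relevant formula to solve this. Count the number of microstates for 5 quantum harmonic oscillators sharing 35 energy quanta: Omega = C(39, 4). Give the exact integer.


Step 1: Use binomial coefficient C(39, 4)
Step 2: Numerator = 39! / 35!
Step 3: Denominator = 4!
Step 4: Omega = 82251

82251


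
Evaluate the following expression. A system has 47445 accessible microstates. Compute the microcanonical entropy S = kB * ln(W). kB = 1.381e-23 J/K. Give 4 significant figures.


Step 1: ln(W) = ln(47445) = 10.77
Step 2: S = kB * ln(W) = 1.381e-23 * 10.77
Step 3: S = 1.487e-22 J/K

1.487e-22


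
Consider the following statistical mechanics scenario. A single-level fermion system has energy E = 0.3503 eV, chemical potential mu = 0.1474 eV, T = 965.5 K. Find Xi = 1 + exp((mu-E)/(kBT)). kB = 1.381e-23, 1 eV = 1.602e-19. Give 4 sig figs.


Step 1: (mu - E) = 0.1474 - 0.3503 = -0.2029 eV
Step 2: x = (mu-E)*eV/(kB*T) = -0.2029*1.602e-19/(1.381e-23*965.5) = -2.438
Step 3: exp(x) = 0.08735
Step 4: Xi = 1 + 0.08735 = 1.087

1.087


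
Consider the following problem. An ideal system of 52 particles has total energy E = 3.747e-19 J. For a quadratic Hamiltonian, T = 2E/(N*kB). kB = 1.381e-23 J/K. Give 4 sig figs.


Step 1: Numerator = 2*E = 2*3.747e-19 = 7.494e-19 J
Step 2: Denominator = N*kB = 52*1.381e-23 = 7.181e-22
Step 3: T = 7.494e-19 / 7.181e-22 = 1044 K

1044


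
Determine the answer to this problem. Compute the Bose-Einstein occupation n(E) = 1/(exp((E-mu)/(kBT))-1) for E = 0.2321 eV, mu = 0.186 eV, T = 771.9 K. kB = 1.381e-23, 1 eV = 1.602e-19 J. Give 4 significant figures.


Step 1: (E - mu) = 0.0461 eV
Step 2: x = (E-mu)*eV/(kB*T) = 0.0461*1.602e-19/(1.381e-23*771.9) = 0.6928
Step 3: exp(x) = 1.999
Step 4: n = 1/(exp(x)-1) = 1.001

1.001


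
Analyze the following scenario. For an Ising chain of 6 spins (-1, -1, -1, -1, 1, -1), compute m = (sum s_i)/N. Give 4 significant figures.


Step 1: Count up spins (+1): 1, down spins (-1): 5
Step 2: Total magnetization M = 1 - 5 = -4
Step 3: m = M/N = -4/6 = -0.6667

-0.6667


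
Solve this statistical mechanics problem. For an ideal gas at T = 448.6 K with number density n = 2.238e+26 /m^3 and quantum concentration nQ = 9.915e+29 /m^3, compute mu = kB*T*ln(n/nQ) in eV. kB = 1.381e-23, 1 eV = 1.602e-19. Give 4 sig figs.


Step 1: n/nQ = 2.238e+26/9.915e+29 = 0.0002257
Step 2: ln(n/nQ) = -8.396
Step 3: mu = kB*T*ln(n/nQ) = 6.195e-21*-8.396 = -5.202e-20 J
Step 4: Convert to eV: -5.202e-20/1.602e-19 = -0.3247 eV

-0.3247


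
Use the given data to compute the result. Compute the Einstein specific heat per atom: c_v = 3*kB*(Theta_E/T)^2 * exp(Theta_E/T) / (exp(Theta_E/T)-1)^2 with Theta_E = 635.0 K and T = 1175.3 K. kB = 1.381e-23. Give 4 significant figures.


Step 1: x = Theta_E/T = 635.0/1175.3 = 0.5403
Step 2: x^2 = 0.2919
Step 3: exp(x) = 1.717
Step 4: c_v = 3*1.381e-23*0.2919*1.717/(1.717-1)^2 = 4.044e-23

4.044e-23


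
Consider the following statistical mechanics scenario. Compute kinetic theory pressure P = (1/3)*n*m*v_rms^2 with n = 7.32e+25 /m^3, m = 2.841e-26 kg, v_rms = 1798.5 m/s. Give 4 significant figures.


Step 1: v_rms^2 = 1798.5^2 = 3.235e+06
Step 2: n*m = 7.32e+25*2.841e-26 = 2.08
Step 3: P = (1/3)*2.08*3.235e+06 = 2.242e+06 Pa

2.242e+06


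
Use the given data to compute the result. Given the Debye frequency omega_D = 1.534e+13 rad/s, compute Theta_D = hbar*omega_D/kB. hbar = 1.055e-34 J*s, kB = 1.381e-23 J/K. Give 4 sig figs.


Step 1: hbar*omega_D = 1.055e-34 * 1.534e+13 = 1.618e-21 J
Step 2: Theta_D = 1.618e-21 / 1.381e-23
Step 3: Theta_D = 117.2 K

117.2


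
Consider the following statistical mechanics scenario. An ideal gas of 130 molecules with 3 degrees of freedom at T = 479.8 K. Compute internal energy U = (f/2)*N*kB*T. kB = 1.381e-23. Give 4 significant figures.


Step 1: f/2 = 3/2 = 1.5
Step 2: N*kB*T = 130*1.381e-23*479.8 = 8.614e-19
Step 3: U = 1.5 * 8.614e-19 = 1.292e-18 J

1.292e-18


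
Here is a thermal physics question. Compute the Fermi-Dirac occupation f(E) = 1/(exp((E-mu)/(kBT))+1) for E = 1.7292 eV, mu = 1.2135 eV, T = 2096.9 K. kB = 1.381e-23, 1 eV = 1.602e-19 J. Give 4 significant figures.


Step 1: (E - mu) = 1.7292 - 1.2135 = 0.5157 eV
Step 2: Convert: (E-mu)*eV = 8.262e-20 J
Step 3: x = (E-mu)*eV/(kB*T) = 2.853
Step 4: f = 1/(exp(2.853)+1) = 0.05453

0.05453


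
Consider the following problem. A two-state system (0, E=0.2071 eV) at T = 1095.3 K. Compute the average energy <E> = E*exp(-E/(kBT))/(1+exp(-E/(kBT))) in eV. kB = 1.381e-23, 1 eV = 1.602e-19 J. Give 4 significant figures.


Step 1: beta*E = 0.2071*1.602e-19/(1.381e-23*1095.3) = 2.193
Step 2: exp(-beta*E) = 0.1115
Step 3: <E> = 0.2071*0.1115/(1+0.1115) = 0.02078 eV

0.02078


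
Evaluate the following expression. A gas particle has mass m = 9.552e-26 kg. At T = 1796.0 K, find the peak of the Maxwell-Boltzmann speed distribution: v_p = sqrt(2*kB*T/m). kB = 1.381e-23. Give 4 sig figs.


Step 1: Numerator = 2*kB*T = 2*1.381e-23*1796.0 = 4.961e-20
Step 2: Ratio = 4.961e-20 / 9.552e-26 = 5.193e+05
Step 3: v_p = sqrt(5.193e+05) = 720.6 m/s

720.6


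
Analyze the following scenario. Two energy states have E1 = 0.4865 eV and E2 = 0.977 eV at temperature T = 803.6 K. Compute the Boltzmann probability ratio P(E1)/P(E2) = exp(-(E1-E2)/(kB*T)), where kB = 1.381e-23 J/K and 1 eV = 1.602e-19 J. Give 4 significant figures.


Step 1: Compute energy difference dE = E1 - E2 = 0.4865 - 0.977 = -0.4905 eV
Step 2: Convert to Joules: dE_J = -0.4905 * 1.602e-19 = -7.858e-20 J
Step 3: Compute exponent = -dE_J / (kB * T) = -(-7.858e-20) / (1.381e-23 * 803.6) = 7.081
Step 4: P(E1)/P(E2) = exp(7.081) = 1189

1189


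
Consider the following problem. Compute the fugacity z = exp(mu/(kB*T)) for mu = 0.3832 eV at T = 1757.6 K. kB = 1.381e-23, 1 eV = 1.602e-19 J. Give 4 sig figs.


Step 1: Convert mu to Joules: 0.3832*1.602e-19 = 6.139e-20 J
Step 2: kB*T = 1.381e-23*1757.6 = 2.427e-20 J
Step 3: mu/(kB*T) = 2.529
Step 4: z = exp(2.529) = 12.54

12.54


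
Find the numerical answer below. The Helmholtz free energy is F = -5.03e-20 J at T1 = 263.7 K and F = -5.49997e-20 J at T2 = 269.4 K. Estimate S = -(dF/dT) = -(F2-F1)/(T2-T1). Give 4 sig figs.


Step 1: dF = F2 - F1 = -5.49997e-20 - (-5.03e-20) = -4.6997e-21 J
Step 2: dT = T2 - T1 = 269.4 - 263.7 = 5.7 K
Step 3: S = -dF/dT = -(-4.6997e-21)/5.7 = 8.245e-22 J/K

8.245e-22


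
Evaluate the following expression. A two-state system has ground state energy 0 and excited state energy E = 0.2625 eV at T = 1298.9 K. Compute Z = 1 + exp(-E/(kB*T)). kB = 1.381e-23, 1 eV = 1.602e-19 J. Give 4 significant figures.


Step 1: Compute beta*E = E*eV/(kB*T) = 0.2625*1.602e-19/(1.381e-23*1298.9) = 2.344
Step 2: exp(-beta*E) = exp(-2.344) = 0.09591
Step 3: Z = 1 + 0.09591 = 1.096

1.096


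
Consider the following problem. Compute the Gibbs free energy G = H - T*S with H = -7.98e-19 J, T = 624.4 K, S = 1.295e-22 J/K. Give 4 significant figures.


Step 1: T*S = 624.4 * 1.295e-22 = 8.086e-20 J
Step 2: G = H - T*S = -7.98e-19 - 8.086e-20
Step 3: G = -8.789e-19 J

-8.789e-19


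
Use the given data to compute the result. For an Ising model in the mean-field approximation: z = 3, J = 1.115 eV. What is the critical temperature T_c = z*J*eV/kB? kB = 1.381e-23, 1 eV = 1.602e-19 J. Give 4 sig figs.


Step 1: z*J = 3*1.115 = 3.345 eV
Step 2: Convert to Joules: 3.345*1.602e-19 = 5.359e-19 J
Step 3: T_c = 5.359e-19 / 1.381e-23 = 3.88e+04 K

3.88e+04


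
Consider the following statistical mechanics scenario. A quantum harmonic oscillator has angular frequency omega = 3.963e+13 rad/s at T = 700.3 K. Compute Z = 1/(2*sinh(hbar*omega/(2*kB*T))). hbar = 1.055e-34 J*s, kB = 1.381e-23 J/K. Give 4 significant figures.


Step 1: Compute x = hbar*omega/(kB*T) = 1.055e-34*3.963e+13/(1.381e-23*700.3) = 0.4323
Step 2: x/2 = 0.2162
Step 3: sinh(x/2) = 0.2178
Step 4: Z = 1/(2*0.2178) = 2.295

2.295


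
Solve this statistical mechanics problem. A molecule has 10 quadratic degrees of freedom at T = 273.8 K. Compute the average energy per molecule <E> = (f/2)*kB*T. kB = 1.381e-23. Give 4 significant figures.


Step 1: f/2 = 10/2 = 5
Step 2: kB*T = 1.381e-23 * 273.8 = 3.781e-21
Step 3: <E> = 5 * 3.781e-21 = 1.891e-20 J

1.891e-20


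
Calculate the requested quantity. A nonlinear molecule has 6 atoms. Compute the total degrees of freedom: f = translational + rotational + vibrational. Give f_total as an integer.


Step 1: Translational DOF = 3
Step 2: Rotational DOF (nonlinear) = 3
Step 3: Vibrational DOF = 3*6 - 6 = 12
Step 4: Total = 3 + 3 + 12 = 18

18


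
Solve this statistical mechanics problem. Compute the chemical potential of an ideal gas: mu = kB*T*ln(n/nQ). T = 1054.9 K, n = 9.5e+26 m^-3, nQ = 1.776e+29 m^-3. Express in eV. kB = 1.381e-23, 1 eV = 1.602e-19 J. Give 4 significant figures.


Step 1: n/nQ = 9.5e+26/1.776e+29 = 0.005349
Step 2: ln(n/nQ) = -5.231
Step 3: mu = kB*T*ln(n/nQ) = 1.457e-20*-5.231 = -7.62e-20 J
Step 4: Convert to eV: -7.62e-20/1.602e-19 = -0.4757 eV

-0.4757


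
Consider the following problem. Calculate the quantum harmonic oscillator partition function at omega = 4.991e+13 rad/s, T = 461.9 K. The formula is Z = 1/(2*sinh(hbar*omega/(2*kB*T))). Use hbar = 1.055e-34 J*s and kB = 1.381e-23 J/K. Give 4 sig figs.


Step 1: Compute x = hbar*omega/(kB*T) = 1.055e-34*4.991e+13/(1.381e-23*461.9) = 0.8255
Step 2: x/2 = 0.4127
Step 3: sinh(x/2) = 0.4246
Step 4: Z = 1/(2*0.4246) = 1.178

1.178


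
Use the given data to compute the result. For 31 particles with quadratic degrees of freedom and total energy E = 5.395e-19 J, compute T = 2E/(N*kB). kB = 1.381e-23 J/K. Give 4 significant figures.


Step 1: Numerator = 2*E = 2*5.395e-19 = 1.079e-18 J
Step 2: Denominator = N*kB = 31*1.381e-23 = 4.281e-22
Step 3: T = 1.079e-18 / 4.281e-22 = 2520 K

2520


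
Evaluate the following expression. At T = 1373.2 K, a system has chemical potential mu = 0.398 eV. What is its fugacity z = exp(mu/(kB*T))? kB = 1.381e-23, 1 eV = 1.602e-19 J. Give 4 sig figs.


Step 1: Convert mu to Joules: 0.398*1.602e-19 = 6.376e-20 J
Step 2: kB*T = 1.381e-23*1373.2 = 1.896e-20 J
Step 3: mu/(kB*T) = 3.362
Step 4: z = exp(3.362) = 28.85

28.85


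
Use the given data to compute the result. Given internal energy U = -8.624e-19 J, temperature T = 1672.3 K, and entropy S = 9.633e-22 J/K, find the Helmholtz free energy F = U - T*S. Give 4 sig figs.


Step 1: T*S = 1672.3 * 9.633e-22 = 1.611e-18 J
Step 2: F = U - T*S = -8.624e-19 - 1.611e-18
Step 3: F = -2.473e-18 J

-2.473e-18


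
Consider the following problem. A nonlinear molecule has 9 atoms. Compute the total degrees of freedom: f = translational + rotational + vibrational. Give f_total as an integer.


Step 1: Translational DOF = 3
Step 2: Rotational DOF (nonlinear) = 3
Step 3: Vibrational DOF = 3*9 - 6 = 21
Step 4: Total = 3 + 3 + 21 = 27

27


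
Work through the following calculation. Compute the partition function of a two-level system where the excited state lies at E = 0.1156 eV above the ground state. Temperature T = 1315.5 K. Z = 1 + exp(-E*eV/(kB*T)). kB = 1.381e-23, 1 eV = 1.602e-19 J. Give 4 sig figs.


Step 1: Compute beta*E = E*eV/(kB*T) = 0.1156*1.602e-19/(1.381e-23*1315.5) = 1.019
Step 2: exp(-beta*E) = exp(-1.019) = 0.3608
Step 3: Z = 1 + 0.3608 = 1.361

1.361


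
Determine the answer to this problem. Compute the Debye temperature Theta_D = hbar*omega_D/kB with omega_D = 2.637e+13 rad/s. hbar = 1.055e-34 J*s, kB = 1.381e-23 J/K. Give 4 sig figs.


Step 1: hbar*omega_D = 1.055e-34 * 2.637e+13 = 2.782e-21 J
Step 2: Theta_D = 2.782e-21 / 1.381e-23
Step 3: Theta_D = 201.5 K

201.5


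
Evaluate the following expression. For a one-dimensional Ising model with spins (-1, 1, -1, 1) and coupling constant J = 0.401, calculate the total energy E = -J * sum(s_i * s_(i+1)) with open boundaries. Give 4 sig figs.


Step 1: Nearest-neighbor products: -1, -1, -1
Step 2: Sum of products = -3
Step 3: E = -0.401 * -3 = 1.203

1.203


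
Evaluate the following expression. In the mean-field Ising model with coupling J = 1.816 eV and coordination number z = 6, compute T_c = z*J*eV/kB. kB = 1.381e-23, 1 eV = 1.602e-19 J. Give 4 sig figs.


Step 1: z*J = 6*1.816 = 10.9 eV
Step 2: Convert to Joules: 10.9*1.602e-19 = 1.746e-18 J
Step 3: T_c = 1.746e-18 / 1.381e-23 = 1.264e+05 K

1.264e+05


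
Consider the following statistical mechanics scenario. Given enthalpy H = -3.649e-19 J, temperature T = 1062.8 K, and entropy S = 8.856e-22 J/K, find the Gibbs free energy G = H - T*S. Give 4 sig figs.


Step 1: T*S = 1062.8 * 8.856e-22 = 9.412e-19 J
Step 2: G = H - T*S = -3.649e-19 - 9.412e-19
Step 3: G = -1.306e-18 J

-1.306e-18


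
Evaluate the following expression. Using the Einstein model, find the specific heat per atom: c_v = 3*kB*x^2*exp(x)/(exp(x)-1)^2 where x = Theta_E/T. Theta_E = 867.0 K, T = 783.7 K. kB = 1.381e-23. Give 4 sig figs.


Step 1: x = Theta_E/T = 867.0/783.7 = 1.106
Step 2: x^2 = 1.224
Step 3: exp(x) = 3.023
Step 4: c_v = 3*1.381e-23*1.224*3.023/(3.023-1)^2 = 3.745e-23

3.745e-23


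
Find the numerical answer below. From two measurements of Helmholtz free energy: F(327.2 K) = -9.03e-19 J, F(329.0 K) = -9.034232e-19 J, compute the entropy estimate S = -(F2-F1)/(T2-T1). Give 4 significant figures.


Step 1: dF = F2 - F1 = -9.034232e-19 - (-9.03e-19) = -4.232e-22 J
Step 2: dT = T2 - T1 = 329.0 - 327.2 = 1.8 K
Step 3: S = -dF/dT = -(-4.232e-22)/1.8 = 2.351e-22 J/K

2.351e-22


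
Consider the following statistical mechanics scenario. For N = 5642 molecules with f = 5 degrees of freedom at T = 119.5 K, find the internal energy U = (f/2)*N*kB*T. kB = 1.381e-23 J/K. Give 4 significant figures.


Step 1: f/2 = 5/2 = 2.5
Step 2: N*kB*T = 5642*1.381e-23*119.5 = 9.311e-18
Step 3: U = 2.5 * 9.311e-18 = 2.328e-17 J

2.328e-17


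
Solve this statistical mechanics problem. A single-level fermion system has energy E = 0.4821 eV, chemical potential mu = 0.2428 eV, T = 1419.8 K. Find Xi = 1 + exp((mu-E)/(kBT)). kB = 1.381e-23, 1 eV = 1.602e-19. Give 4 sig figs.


Step 1: (mu - E) = 0.2428 - 0.4821 = -0.2393 eV
Step 2: x = (mu-E)*eV/(kB*T) = -0.2393*1.602e-19/(1.381e-23*1419.8) = -1.955
Step 3: exp(x) = 0.1415
Step 4: Xi = 1 + 0.1415 = 1.142

1.142


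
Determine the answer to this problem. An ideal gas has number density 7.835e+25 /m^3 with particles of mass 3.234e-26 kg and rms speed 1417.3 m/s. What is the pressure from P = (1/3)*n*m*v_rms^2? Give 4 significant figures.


Step 1: v_rms^2 = 1417.3^2 = 2.009e+06
Step 2: n*m = 7.835e+25*3.234e-26 = 2.534
Step 3: P = (1/3)*2.534*2.009e+06 = 1.697e+06 Pa

1.697e+06


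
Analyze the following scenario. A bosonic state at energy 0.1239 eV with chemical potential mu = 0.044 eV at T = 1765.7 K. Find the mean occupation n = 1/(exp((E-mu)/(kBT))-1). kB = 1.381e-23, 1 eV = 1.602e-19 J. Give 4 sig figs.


Step 1: (E - mu) = 0.0799 eV
Step 2: x = (E-mu)*eV/(kB*T) = 0.0799*1.602e-19/(1.381e-23*1765.7) = 0.5249
Step 3: exp(x) = 1.69
Step 4: n = 1/(exp(x)-1) = 1.449

1.449


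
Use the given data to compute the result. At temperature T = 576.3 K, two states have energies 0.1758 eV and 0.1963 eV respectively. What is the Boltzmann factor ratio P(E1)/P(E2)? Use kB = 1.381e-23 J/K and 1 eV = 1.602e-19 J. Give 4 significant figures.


Step 1: Compute energy difference dE = E1 - E2 = 0.1758 - 0.1963 = -0.0205 eV
Step 2: Convert to Joules: dE_J = -0.0205 * 1.602e-19 = -3.284e-21 J
Step 3: Compute exponent = -dE_J / (kB * T) = -(-3.284e-21) / (1.381e-23 * 576.3) = 0.4126
Step 4: P(E1)/P(E2) = exp(0.4126) = 1.511

1.511


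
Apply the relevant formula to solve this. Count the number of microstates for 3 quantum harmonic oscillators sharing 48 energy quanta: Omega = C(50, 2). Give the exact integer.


Step 1: Use binomial coefficient C(50, 2)
Step 2: Numerator = 50! / 48!
Step 3: Denominator = 2!
Step 4: Omega = 1225

1225


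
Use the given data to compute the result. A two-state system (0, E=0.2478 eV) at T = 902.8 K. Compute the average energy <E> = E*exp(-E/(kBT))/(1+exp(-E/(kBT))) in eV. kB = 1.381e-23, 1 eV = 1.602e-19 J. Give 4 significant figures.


Step 1: beta*E = 0.2478*1.602e-19/(1.381e-23*902.8) = 3.184
Step 2: exp(-beta*E) = 0.04142
Step 3: <E> = 0.2478*0.04142/(1+0.04142) = 0.009855 eV

0.009855


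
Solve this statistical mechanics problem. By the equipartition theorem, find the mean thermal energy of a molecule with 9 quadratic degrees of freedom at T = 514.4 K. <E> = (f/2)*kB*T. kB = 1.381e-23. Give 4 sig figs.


Step 1: f/2 = 9/2 = 4.5
Step 2: kB*T = 1.381e-23 * 514.4 = 7.104e-21
Step 3: <E> = 4.5 * 7.104e-21 = 3.197e-20 J

3.197e-20


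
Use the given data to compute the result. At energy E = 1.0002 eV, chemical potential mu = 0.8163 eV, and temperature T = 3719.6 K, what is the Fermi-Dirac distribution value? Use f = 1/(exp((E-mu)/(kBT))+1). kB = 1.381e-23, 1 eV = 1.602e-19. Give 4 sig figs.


Step 1: (E - mu) = 1.0002 - 0.8163 = 0.1839 eV
Step 2: Convert: (E-mu)*eV = 2.946e-20 J
Step 3: x = (E-mu)*eV/(kB*T) = 0.5735
Step 4: f = 1/(exp(0.5735)+1) = 0.3604

0.3604


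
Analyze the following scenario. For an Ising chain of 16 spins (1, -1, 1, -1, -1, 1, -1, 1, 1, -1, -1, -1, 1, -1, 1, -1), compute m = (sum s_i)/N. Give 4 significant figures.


Step 1: Count up spins (+1): 7, down spins (-1): 9
Step 2: Total magnetization M = 7 - 9 = -2
Step 3: m = M/N = -2/16 = -0.125

-0.125


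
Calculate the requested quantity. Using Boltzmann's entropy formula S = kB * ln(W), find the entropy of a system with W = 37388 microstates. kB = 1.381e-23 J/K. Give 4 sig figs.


Step 1: ln(W) = ln(37388) = 10.53
Step 2: S = kB * ln(W) = 1.381e-23 * 10.53
Step 3: S = 1.454e-22 J/K

1.454e-22


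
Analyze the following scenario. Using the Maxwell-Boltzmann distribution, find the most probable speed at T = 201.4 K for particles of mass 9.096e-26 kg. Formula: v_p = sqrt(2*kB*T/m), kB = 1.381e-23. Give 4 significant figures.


Step 1: Numerator = 2*kB*T = 2*1.381e-23*201.4 = 5.563e-21
Step 2: Ratio = 5.563e-21 / 9.096e-26 = 6.116e+04
Step 3: v_p = sqrt(6.116e+04) = 247.3 m/s

247.3


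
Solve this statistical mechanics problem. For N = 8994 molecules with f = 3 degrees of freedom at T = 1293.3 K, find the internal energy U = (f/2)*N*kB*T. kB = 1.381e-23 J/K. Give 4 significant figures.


Step 1: f/2 = 3/2 = 1.5
Step 2: N*kB*T = 8994*1.381e-23*1293.3 = 1.606e-16
Step 3: U = 1.5 * 1.606e-16 = 2.41e-16 J

2.41e-16


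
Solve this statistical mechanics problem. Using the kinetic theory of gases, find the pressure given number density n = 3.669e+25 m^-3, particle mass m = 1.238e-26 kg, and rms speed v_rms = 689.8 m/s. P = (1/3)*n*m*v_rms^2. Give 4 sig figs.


Step 1: v_rms^2 = 689.8^2 = 4.758e+05
Step 2: n*m = 3.669e+25*1.238e-26 = 0.4542
Step 3: P = (1/3)*0.4542*4.758e+05 = 7.204e+04 Pa

7.204e+04


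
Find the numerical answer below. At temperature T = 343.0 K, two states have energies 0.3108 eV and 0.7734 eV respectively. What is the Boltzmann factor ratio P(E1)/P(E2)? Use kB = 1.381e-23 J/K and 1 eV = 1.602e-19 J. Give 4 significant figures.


Step 1: Compute energy difference dE = E1 - E2 = 0.3108 - 0.7734 = -0.4626 eV
Step 2: Convert to Joules: dE_J = -0.4626 * 1.602e-19 = -7.411e-20 J
Step 3: Compute exponent = -dE_J / (kB * T) = -(-7.411e-20) / (1.381e-23 * 343.0) = 15.65
Step 4: P(E1)/P(E2) = exp(15.65) = 6.232e+06

6.232e+06


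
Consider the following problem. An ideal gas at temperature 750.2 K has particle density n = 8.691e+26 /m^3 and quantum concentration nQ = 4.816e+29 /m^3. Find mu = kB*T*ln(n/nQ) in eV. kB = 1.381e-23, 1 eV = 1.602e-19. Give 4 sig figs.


Step 1: n/nQ = 8.691e+26/4.816e+29 = 0.001805
Step 2: ln(n/nQ) = -6.317
Step 3: mu = kB*T*ln(n/nQ) = 1.036e-20*-6.317 = -6.545e-20 J
Step 4: Convert to eV: -6.545e-20/1.602e-19 = -0.4086 eV

-0.4086


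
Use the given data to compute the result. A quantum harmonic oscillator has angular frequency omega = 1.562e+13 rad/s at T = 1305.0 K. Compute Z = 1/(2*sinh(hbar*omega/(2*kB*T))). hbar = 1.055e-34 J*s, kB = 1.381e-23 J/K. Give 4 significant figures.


Step 1: Compute x = hbar*omega/(kB*T) = 1.055e-34*1.562e+13/(1.381e-23*1305.0) = 0.09144
Step 2: x/2 = 0.04572
Step 3: sinh(x/2) = 0.04574
Step 4: Z = 1/(2*0.04574) = 10.93

10.93


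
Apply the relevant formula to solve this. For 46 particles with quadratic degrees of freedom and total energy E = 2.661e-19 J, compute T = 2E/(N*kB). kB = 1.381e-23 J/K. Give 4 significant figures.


Step 1: Numerator = 2*E = 2*2.661e-19 = 5.322e-19 J
Step 2: Denominator = N*kB = 46*1.381e-23 = 6.353e-22
Step 3: T = 5.322e-19 / 6.353e-22 = 837.8 K

837.8


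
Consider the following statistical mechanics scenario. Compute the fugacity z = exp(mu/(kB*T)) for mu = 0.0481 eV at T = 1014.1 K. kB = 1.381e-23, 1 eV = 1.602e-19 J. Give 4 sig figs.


Step 1: Convert mu to Joules: 0.0481*1.602e-19 = 7.706e-21 J
Step 2: kB*T = 1.381e-23*1014.1 = 1.4e-20 J
Step 3: mu/(kB*T) = 0.5502
Step 4: z = exp(0.5502) = 1.734

1.734


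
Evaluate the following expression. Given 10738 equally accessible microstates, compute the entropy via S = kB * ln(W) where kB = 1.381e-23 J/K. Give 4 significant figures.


Step 1: ln(W) = ln(10738) = 9.282
Step 2: S = kB * ln(W) = 1.381e-23 * 9.282
Step 3: S = 1.282e-22 J/K

1.282e-22
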